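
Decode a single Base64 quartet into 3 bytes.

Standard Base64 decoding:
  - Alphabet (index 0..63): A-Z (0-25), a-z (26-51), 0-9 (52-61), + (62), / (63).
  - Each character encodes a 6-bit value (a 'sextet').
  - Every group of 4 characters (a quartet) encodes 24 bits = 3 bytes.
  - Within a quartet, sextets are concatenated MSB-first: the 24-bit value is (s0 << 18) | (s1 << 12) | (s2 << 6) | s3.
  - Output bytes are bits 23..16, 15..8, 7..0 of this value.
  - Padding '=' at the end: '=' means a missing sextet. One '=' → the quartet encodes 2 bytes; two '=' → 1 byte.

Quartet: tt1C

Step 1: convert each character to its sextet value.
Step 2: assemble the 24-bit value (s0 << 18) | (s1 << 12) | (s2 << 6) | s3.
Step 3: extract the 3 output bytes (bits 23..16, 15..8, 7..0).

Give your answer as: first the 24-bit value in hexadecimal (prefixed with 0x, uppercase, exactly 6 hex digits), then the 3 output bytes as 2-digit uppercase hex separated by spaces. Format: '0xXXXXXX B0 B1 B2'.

Answer: 0xB6DD42 B6 DD 42

Derivation:
Sextets: t=45, t=45, 1=53, C=2
24-bit: (45<<18) | (45<<12) | (53<<6) | 2
      = 0xB40000 | 0x02D000 | 0x000D40 | 0x000002
      = 0xB6DD42
Bytes: (v>>16)&0xFF=B6, (v>>8)&0xFF=DD, v&0xFF=42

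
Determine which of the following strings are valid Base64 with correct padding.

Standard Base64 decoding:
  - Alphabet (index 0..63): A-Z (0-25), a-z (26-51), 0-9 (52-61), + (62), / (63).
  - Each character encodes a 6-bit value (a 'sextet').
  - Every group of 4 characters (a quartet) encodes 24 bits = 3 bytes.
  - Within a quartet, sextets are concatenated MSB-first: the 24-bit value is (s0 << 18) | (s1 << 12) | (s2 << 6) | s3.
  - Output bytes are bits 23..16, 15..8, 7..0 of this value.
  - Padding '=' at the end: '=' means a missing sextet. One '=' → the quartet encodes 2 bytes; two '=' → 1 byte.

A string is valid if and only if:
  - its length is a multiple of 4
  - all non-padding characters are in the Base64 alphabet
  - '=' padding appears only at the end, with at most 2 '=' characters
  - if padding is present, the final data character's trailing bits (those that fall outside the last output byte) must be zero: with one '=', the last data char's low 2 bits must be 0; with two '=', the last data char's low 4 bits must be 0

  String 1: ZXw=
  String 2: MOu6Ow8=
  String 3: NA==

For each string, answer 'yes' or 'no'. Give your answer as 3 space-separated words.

Answer: yes yes yes

Derivation:
String 1: 'ZXw=' → valid
String 2: 'MOu6Ow8=' → valid
String 3: 'NA==' → valid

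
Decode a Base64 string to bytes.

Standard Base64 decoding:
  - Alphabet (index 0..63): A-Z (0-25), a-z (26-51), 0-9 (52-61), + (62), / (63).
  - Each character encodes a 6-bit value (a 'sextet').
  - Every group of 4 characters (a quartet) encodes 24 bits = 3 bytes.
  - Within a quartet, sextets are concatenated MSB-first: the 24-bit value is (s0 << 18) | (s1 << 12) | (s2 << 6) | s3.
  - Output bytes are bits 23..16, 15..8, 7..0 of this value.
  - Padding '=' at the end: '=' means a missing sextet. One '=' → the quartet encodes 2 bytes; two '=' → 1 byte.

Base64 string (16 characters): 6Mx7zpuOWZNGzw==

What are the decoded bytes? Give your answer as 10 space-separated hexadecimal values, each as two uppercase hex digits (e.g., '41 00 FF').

Answer: E8 CC 7B CE 9B 8E 59 93 46 CF

Derivation:
After char 0 ('6'=58): chars_in_quartet=1 acc=0x3A bytes_emitted=0
After char 1 ('M'=12): chars_in_quartet=2 acc=0xE8C bytes_emitted=0
After char 2 ('x'=49): chars_in_quartet=3 acc=0x3A331 bytes_emitted=0
After char 3 ('7'=59): chars_in_quartet=4 acc=0xE8CC7B -> emit E8 CC 7B, reset; bytes_emitted=3
After char 4 ('z'=51): chars_in_quartet=1 acc=0x33 bytes_emitted=3
After char 5 ('p'=41): chars_in_quartet=2 acc=0xCE9 bytes_emitted=3
After char 6 ('u'=46): chars_in_quartet=3 acc=0x33A6E bytes_emitted=3
After char 7 ('O'=14): chars_in_quartet=4 acc=0xCE9B8E -> emit CE 9B 8E, reset; bytes_emitted=6
After char 8 ('W'=22): chars_in_quartet=1 acc=0x16 bytes_emitted=6
After char 9 ('Z'=25): chars_in_quartet=2 acc=0x599 bytes_emitted=6
After char 10 ('N'=13): chars_in_quartet=3 acc=0x1664D bytes_emitted=6
After char 11 ('G'=6): chars_in_quartet=4 acc=0x599346 -> emit 59 93 46, reset; bytes_emitted=9
After char 12 ('z'=51): chars_in_quartet=1 acc=0x33 bytes_emitted=9
After char 13 ('w'=48): chars_in_quartet=2 acc=0xCF0 bytes_emitted=9
Padding '==': partial quartet acc=0xCF0 -> emit CF; bytes_emitted=10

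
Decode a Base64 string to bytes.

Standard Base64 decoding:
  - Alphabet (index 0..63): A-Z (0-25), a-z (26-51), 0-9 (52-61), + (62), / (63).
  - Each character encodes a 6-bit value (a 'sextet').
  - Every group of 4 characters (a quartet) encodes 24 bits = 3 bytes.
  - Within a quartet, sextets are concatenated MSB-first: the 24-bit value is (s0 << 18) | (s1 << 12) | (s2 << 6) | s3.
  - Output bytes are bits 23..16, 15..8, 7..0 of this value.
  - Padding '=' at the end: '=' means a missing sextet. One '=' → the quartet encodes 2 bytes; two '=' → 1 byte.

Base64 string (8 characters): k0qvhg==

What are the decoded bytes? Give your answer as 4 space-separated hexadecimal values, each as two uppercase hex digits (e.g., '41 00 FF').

After char 0 ('k'=36): chars_in_quartet=1 acc=0x24 bytes_emitted=0
After char 1 ('0'=52): chars_in_quartet=2 acc=0x934 bytes_emitted=0
After char 2 ('q'=42): chars_in_quartet=3 acc=0x24D2A bytes_emitted=0
After char 3 ('v'=47): chars_in_quartet=4 acc=0x934AAF -> emit 93 4A AF, reset; bytes_emitted=3
After char 4 ('h'=33): chars_in_quartet=1 acc=0x21 bytes_emitted=3
After char 5 ('g'=32): chars_in_quartet=2 acc=0x860 bytes_emitted=3
Padding '==': partial quartet acc=0x860 -> emit 86; bytes_emitted=4

Answer: 93 4A AF 86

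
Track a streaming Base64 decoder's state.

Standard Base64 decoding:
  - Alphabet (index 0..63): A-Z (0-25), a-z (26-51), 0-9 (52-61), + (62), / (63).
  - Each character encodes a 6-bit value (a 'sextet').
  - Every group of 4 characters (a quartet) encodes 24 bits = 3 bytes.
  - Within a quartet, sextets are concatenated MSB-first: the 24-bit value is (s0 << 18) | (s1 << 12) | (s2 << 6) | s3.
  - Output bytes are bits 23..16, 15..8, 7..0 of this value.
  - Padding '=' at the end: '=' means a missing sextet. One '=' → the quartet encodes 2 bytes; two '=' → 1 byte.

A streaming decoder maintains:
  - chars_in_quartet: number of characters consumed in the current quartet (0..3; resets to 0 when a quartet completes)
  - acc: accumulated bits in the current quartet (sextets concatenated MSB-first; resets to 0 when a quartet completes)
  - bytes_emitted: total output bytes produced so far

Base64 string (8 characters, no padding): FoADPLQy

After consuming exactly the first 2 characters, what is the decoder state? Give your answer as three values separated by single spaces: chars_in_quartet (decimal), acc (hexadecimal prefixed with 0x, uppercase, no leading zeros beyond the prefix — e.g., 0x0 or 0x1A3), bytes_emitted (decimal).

Answer: 2 0x168 0

Derivation:
After char 0 ('F'=5): chars_in_quartet=1 acc=0x5 bytes_emitted=0
After char 1 ('o'=40): chars_in_quartet=2 acc=0x168 bytes_emitted=0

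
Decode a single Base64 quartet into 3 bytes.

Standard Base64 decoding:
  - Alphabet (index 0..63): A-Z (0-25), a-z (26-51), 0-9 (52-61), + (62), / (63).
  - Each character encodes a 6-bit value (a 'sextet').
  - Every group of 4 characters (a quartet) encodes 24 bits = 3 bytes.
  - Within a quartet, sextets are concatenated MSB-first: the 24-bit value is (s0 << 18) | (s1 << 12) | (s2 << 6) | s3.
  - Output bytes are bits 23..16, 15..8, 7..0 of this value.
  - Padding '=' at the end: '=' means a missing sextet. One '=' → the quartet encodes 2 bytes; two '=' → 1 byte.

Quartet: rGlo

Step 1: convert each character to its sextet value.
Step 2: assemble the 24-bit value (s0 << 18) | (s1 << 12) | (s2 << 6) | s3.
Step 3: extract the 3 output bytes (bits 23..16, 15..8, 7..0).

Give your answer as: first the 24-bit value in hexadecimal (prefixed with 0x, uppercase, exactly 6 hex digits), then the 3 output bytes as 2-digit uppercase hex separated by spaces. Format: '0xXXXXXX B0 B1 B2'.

Answer: 0xAC6968 AC 69 68

Derivation:
Sextets: r=43, G=6, l=37, o=40
24-bit: (43<<18) | (6<<12) | (37<<6) | 40
      = 0xAC0000 | 0x006000 | 0x000940 | 0x000028
      = 0xAC6968
Bytes: (v>>16)&0xFF=AC, (v>>8)&0xFF=69, v&0xFF=68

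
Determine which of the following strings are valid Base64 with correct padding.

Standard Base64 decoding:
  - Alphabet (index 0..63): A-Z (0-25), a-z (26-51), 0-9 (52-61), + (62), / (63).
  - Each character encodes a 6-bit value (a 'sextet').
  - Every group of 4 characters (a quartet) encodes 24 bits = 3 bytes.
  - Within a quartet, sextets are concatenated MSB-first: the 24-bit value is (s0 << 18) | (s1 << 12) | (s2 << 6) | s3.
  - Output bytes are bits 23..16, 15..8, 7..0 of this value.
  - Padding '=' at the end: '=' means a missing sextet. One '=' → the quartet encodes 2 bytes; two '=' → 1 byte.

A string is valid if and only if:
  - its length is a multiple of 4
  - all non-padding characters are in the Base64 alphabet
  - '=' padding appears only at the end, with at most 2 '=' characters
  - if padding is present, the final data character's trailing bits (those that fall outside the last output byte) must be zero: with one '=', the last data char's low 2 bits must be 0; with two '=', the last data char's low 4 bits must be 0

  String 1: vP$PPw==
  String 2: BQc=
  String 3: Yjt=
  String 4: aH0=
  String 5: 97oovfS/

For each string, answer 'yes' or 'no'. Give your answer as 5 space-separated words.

Answer: no yes no yes yes

Derivation:
String 1: 'vP$PPw==' → invalid (bad char(s): ['$'])
String 2: 'BQc=' → valid
String 3: 'Yjt=' → invalid (bad trailing bits)
String 4: 'aH0=' → valid
String 5: '97oovfS/' → valid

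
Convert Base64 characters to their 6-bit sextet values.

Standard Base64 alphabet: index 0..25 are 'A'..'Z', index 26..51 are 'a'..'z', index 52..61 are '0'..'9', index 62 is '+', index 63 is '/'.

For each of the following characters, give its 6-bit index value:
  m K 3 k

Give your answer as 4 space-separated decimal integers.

'm': a..z range, 26 + ord('m') − ord('a') = 38
'K': A..Z range, ord('K') − ord('A') = 10
'3': 0..9 range, 52 + ord('3') − ord('0') = 55
'k': a..z range, 26 + ord('k') − ord('a') = 36

Answer: 38 10 55 36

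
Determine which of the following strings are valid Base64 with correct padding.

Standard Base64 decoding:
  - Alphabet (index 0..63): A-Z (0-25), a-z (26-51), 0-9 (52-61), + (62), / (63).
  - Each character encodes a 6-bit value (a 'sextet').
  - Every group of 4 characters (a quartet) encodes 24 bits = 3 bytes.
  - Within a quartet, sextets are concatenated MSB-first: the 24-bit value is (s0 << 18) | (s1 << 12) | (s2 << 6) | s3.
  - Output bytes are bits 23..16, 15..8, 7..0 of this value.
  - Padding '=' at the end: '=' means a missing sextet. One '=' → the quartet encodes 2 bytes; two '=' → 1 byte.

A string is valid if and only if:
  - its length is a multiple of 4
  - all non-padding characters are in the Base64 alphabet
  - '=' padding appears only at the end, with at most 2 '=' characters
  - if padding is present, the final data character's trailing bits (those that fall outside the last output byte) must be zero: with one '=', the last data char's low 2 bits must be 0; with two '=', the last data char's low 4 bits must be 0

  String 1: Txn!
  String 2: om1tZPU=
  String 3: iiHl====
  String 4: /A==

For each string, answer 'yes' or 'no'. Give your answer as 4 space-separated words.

Answer: no yes no yes

Derivation:
String 1: 'Txn!' → invalid (bad char(s): ['!'])
String 2: 'om1tZPU=' → valid
String 3: 'iiHl====' → invalid (4 pad chars (max 2))
String 4: '/A==' → valid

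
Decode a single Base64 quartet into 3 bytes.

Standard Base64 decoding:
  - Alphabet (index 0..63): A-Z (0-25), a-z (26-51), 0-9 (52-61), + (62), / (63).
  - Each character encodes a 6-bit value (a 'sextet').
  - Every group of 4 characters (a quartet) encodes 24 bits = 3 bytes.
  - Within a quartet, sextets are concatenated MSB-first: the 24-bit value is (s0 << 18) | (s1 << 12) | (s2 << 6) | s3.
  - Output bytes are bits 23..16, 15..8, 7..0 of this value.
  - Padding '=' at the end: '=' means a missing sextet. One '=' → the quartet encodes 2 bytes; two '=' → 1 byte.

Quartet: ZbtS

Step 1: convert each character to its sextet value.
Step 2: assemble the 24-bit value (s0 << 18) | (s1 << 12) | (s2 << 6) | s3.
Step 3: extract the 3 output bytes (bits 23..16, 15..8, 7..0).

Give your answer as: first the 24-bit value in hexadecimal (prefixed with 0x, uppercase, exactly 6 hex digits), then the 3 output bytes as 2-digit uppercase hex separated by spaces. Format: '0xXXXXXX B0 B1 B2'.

Answer: 0x65BB52 65 BB 52

Derivation:
Sextets: Z=25, b=27, t=45, S=18
24-bit: (25<<18) | (27<<12) | (45<<6) | 18
      = 0x640000 | 0x01B000 | 0x000B40 | 0x000012
      = 0x65BB52
Bytes: (v>>16)&0xFF=65, (v>>8)&0xFF=BB, v&0xFF=52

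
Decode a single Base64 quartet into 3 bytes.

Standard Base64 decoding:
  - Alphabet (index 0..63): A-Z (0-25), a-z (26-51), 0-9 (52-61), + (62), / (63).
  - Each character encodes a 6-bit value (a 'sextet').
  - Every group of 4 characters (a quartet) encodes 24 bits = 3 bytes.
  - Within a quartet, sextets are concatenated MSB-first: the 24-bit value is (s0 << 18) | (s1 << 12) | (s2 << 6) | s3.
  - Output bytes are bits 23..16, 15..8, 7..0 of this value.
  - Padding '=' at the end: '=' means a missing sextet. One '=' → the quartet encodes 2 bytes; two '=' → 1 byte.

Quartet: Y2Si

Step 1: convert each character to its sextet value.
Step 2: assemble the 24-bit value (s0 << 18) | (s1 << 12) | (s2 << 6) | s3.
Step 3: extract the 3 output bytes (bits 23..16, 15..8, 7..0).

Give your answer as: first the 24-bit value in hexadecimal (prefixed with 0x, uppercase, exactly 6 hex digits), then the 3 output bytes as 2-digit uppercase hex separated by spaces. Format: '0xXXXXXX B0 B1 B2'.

Answer: 0x6364A2 63 64 A2

Derivation:
Sextets: Y=24, 2=54, S=18, i=34
24-bit: (24<<18) | (54<<12) | (18<<6) | 34
      = 0x600000 | 0x036000 | 0x000480 | 0x000022
      = 0x6364A2
Bytes: (v>>16)&0xFF=63, (v>>8)&0xFF=64, v&0xFF=A2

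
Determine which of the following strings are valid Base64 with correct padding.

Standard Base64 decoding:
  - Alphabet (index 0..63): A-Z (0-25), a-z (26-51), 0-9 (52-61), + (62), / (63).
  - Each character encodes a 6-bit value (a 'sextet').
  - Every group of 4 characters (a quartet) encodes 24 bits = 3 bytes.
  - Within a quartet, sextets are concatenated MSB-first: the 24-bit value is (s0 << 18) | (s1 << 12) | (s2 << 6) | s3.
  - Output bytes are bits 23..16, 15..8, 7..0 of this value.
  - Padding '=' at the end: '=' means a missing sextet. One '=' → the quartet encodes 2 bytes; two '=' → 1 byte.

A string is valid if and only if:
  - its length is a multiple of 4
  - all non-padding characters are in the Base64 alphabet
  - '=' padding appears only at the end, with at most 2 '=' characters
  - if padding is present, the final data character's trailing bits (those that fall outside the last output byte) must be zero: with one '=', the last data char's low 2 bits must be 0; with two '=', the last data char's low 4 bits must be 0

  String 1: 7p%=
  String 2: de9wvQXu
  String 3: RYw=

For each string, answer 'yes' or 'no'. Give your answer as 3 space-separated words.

Answer: no yes yes

Derivation:
String 1: '7p%=' → invalid (bad char(s): ['%'])
String 2: 'de9wvQXu' → valid
String 3: 'RYw=' → valid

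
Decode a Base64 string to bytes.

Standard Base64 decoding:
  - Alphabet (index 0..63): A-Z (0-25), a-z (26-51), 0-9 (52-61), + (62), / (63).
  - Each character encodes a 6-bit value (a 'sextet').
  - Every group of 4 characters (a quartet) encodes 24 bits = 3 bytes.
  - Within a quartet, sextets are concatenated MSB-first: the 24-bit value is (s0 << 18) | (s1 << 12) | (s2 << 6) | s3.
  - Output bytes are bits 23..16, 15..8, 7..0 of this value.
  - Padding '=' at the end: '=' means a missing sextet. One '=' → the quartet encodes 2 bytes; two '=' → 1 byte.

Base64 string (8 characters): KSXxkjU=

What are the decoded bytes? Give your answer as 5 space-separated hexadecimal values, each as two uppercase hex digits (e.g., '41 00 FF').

After char 0 ('K'=10): chars_in_quartet=1 acc=0xA bytes_emitted=0
After char 1 ('S'=18): chars_in_quartet=2 acc=0x292 bytes_emitted=0
After char 2 ('X'=23): chars_in_quartet=3 acc=0xA497 bytes_emitted=0
After char 3 ('x'=49): chars_in_quartet=4 acc=0x2925F1 -> emit 29 25 F1, reset; bytes_emitted=3
After char 4 ('k'=36): chars_in_quartet=1 acc=0x24 bytes_emitted=3
After char 5 ('j'=35): chars_in_quartet=2 acc=0x923 bytes_emitted=3
After char 6 ('U'=20): chars_in_quartet=3 acc=0x248D4 bytes_emitted=3
Padding '=': partial quartet acc=0x248D4 -> emit 92 35; bytes_emitted=5

Answer: 29 25 F1 92 35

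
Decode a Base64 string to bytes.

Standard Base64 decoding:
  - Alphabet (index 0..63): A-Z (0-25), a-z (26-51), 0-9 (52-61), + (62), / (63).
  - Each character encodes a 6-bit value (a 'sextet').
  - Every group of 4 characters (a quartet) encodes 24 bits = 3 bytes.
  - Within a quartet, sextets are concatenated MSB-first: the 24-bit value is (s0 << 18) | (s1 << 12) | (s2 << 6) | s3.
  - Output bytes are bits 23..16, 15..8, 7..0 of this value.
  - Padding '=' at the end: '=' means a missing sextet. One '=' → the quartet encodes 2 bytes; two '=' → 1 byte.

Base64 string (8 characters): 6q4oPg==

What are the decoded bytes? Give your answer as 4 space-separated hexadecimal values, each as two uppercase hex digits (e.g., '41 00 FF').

Answer: EA AE 28 3E

Derivation:
After char 0 ('6'=58): chars_in_quartet=1 acc=0x3A bytes_emitted=0
After char 1 ('q'=42): chars_in_quartet=2 acc=0xEAA bytes_emitted=0
After char 2 ('4'=56): chars_in_quartet=3 acc=0x3AAB8 bytes_emitted=0
After char 3 ('o'=40): chars_in_quartet=4 acc=0xEAAE28 -> emit EA AE 28, reset; bytes_emitted=3
After char 4 ('P'=15): chars_in_quartet=1 acc=0xF bytes_emitted=3
After char 5 ('g'=32): chars_in_quartet=2 acc=0x3E0 bytes_emitted=3
Padding '==': partial quartet acc=0x3E0 -> emit 3E; bytes_emitted=4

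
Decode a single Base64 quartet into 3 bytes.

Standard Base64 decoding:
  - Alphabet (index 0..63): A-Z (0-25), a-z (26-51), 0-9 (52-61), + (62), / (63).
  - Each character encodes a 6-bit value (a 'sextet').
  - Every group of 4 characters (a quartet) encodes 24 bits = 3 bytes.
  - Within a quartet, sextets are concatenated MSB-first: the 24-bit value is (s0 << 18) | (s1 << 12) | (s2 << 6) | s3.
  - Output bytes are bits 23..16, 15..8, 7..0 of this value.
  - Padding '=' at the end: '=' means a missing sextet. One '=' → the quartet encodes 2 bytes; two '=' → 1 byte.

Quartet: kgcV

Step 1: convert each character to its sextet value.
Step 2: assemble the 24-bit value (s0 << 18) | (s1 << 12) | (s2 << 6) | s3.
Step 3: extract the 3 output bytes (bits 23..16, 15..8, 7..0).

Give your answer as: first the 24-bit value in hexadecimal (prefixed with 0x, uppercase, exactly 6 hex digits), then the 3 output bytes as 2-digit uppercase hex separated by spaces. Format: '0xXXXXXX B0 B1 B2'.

Sextets: k=36, g=32, c=28, V=21
24-bit: (36<<18) | (32<<12) | (28<<6) | 21
      = 0x900000 | 0x020000 | 0x000700 | 0x000015
      = 0x920715
Bytes: (v>>16)&0xFF=92, (v>>8)&0xFF=07, v&0xFF=15

Answer: 0x920715 92 07 15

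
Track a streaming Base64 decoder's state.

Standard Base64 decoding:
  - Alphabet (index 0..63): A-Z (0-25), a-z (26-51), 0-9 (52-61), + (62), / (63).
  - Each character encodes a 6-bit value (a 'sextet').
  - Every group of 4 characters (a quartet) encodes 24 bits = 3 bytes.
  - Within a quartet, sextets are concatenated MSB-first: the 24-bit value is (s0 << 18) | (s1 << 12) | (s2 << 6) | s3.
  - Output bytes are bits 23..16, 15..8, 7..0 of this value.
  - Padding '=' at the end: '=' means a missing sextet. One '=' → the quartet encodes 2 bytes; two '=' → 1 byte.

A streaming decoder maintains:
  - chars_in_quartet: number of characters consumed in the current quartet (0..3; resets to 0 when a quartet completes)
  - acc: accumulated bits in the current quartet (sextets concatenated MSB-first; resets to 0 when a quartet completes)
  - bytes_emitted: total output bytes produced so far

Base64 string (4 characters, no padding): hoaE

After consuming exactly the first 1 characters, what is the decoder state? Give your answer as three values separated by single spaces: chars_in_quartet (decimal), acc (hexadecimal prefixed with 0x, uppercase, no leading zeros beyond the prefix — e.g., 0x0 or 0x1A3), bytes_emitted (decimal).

Answer: 1 0x21 0

Derivation:
After char 0 ('h'=33): chars_in_quartet=1 acc=0x21 bytes_emitted=0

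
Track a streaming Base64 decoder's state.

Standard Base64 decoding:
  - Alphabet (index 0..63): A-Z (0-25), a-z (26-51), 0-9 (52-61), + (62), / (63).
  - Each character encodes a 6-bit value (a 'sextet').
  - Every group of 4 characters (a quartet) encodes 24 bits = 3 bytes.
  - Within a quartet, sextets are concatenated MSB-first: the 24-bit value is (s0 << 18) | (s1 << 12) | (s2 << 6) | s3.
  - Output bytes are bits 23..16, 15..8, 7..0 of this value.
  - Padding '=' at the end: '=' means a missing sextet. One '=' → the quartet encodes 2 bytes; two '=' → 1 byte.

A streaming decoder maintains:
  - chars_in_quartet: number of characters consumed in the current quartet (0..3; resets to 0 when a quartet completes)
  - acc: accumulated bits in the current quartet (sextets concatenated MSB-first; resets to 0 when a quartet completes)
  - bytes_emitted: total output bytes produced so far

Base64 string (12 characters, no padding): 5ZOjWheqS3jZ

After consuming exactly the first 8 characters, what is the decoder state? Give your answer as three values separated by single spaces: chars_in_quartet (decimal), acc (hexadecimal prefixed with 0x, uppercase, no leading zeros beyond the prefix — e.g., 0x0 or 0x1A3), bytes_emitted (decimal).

Answer: 0 0x0 6

Derivation:
After char 0 ('5'=57): chars_in_quartet=1 acc=0x39 bytes_emitted=0
After char 1 ('Z'=25): chars_in_quartet=2 acc=0xE59 bytes_emitted=0
After char 2 ('O'=14): chars_in_quartet=3 acc=0x3964E bytes_emitted=0
After char 3 ('j'=35): chars_in_quartet=4 acc=0xE593A3 -> emit E5 93 A3, reset; bytes_emitted=3
After char 4 ('W'=22): chars_in_quartet=1 acc=0x16 bytes_emitted=3
After char 5 ('h'=33): chars_in_quartet=2 acc=0x5A1 bytes_emitted=3
After char 6 ('e'=30): chars_in_quartet=3 acc=0x1685E bytes_emitted=3
After char 7 ('q'=42): chars_in_quartet=4 acc=0x5A17AA -> emit 5A 17 AA, reset; bytes_emitted=6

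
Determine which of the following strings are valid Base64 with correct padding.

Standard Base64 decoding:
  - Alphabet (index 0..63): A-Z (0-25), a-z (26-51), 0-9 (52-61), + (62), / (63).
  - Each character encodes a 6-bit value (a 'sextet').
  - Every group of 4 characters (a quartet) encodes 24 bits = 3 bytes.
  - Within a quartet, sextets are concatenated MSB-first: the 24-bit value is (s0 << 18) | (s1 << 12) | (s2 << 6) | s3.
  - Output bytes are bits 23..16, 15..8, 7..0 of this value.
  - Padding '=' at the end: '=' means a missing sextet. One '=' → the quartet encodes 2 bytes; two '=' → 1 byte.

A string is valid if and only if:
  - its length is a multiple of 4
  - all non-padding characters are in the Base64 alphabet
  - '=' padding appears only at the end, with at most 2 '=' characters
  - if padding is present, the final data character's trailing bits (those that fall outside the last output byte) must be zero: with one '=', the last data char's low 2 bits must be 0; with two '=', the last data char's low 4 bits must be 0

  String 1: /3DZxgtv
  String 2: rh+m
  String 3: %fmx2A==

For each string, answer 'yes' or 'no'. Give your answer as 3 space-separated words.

String 1: '/3DZxgtv' → valid
String 2: 'rh+m' → valid
String 3: '%fmx2A==' → invalid (bad char(s): ['%'])

Answer: yes yes no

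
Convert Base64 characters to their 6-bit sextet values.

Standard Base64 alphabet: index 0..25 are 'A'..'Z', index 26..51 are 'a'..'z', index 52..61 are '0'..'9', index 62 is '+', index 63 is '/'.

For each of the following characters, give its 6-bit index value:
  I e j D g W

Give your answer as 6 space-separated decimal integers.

Answer: 8 30 35 3 32 22

Derivation:
'I': A..Z range, ord('I') − ord('A') = 8
'e': a..z range, 26 + ord('e') − ord('a') = 30
'j': a..z range, 26 + ord('j') − ord('a') = 35
'D': A..Z range, ord('D') − ord('A') = 3
'g': a..z range, 26 + ord('g') − ord('a') = 32
'W': A..Z range, ord('W') − ord('A') = 22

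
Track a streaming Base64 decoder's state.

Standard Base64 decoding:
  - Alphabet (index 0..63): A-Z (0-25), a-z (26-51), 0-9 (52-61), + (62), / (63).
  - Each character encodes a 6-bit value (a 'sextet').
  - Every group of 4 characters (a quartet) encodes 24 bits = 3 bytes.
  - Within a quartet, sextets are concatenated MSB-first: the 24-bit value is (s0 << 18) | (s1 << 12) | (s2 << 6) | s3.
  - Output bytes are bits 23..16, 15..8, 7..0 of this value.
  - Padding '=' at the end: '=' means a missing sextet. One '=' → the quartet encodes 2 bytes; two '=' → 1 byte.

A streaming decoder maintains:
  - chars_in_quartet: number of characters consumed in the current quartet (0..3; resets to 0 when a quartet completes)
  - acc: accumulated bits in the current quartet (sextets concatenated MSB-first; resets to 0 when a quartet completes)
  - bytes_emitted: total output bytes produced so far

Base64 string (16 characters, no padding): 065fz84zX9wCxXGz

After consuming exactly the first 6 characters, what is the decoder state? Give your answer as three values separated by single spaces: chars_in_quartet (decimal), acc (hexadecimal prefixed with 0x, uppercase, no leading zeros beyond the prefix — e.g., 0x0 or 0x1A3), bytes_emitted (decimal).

Answer: 2 0xCFC 3

Derivation:
After char 0 ('0'=52): chars_in_quartet=1 acc=0x34 bytes_emitted=0
After char 1 ('6'=58): chars_in_quartet=2 acc=0xD3A bytes_emitted=0
After char 2 ('5'=57): chars_in_quartet=3 acc=0x34EB9 bytes_emitted=0
After char 3 ('f'=31): chars_in_quartet=4 acc=0xD3AE5F -> emit D3 AE 5F, reset; bytes_emitted=3
After char 4 ('z'=51): chars_in_quartet=1 acc=0x33 bytes_emitted=3
After char 5 ('8'=60): chars_in_quartet=2 acc=0xCFC bytes_emitted=3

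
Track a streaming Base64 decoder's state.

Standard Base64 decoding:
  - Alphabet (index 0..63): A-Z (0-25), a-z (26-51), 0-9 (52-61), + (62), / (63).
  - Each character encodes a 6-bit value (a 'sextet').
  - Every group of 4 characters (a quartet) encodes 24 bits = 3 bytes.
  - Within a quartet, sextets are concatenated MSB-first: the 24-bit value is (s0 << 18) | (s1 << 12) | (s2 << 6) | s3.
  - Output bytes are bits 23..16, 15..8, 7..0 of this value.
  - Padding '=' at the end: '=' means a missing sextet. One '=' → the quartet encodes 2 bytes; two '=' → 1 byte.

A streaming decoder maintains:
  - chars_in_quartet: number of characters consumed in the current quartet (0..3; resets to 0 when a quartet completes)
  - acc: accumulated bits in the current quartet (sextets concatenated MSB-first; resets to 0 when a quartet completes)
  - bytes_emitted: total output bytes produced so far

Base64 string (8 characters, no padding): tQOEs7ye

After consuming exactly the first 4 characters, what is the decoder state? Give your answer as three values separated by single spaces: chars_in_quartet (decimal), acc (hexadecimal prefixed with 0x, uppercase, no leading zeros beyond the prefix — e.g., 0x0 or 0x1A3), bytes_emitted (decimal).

Answer: 0 0x0 3

Derivation:
After char 0 ('t'=45): chars_in_quartet=1 acc=0x2D bytes_emitted=0
After char 1 ('Q'=16): chars_in_quartet=2 acc=0xB50 bytes_emitted=0
After char 2 ('O'=14): chars_in_quartet=3 acc=0x2D40E bytes_emitted=0
After char 3 ('E'=4): chars_in_quartet=4 acc=0xB50384 -> emit B5 03 84, reset; bytes_emitted=3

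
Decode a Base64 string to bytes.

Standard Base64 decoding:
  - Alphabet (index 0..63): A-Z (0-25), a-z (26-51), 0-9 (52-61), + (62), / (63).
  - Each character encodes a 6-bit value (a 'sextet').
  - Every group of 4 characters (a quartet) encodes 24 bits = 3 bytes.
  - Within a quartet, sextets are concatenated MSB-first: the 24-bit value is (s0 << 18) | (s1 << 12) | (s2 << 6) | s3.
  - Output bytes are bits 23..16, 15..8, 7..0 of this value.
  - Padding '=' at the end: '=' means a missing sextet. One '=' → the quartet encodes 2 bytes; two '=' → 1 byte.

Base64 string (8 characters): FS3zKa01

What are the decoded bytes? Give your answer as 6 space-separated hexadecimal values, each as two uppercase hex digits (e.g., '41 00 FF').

Answer: 15 2D F3 29 AD 35

Derivation:
After char 0 ('F'=5): chars_in_quartet=1 acc=0x5 bytes_emitted=0
After char 1 ('S'=18): chars_in_quartet=2 acc=0x152 bytes_emitted=0
After char 2 ('3'=55): chars_in_quartet=3 acc=0x54B7 bytes_emitted=0
After char 3 ('z'=51): chars_in_quartet=4 acc=0x152DF3 -> emit 15 2D F3, reset; bytes_emitted=3
After char 4 ('K'=10): chars_in_quartet=1 acc=0xA bytes_emitted=3
After char 5 ('a'=26): chars_in_quartet=2 acc=0x29A bytes_emitted=3
After char 6 ('0'=52): chars_in_quartet=3 acc=0xA6B4 bytes_emitted=3
After char 7 ('1'=53): chars_in_quartet=4 acc=0x29AD35 -> emit 29 AD 35, reset; bytes_emitted=6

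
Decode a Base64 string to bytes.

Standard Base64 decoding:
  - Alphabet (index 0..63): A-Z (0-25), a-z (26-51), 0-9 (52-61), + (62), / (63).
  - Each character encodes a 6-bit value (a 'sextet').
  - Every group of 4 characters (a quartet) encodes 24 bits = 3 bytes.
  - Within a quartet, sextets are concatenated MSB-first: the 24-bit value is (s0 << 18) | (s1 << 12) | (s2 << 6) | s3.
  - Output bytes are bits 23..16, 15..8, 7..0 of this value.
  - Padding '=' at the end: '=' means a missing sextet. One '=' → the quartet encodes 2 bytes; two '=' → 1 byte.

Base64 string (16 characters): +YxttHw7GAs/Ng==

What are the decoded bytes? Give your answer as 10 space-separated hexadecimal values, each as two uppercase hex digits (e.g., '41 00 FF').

Answer: F9 8C 6D B4 7C 3B 18 0B 3F 36

Derivation:
After char 0 ('+'=62): chars_in_quartet=1 acc=0x3E bytes_emitted=0
After char 1 ('Y'=24): chars_in_quartet=2 acc=0xF98 bytes_emitted=0
After char 2 ('x'=49): chars_in_quartet=3 acc=0x3E631 bytes_emitted=0
After char 3 ('t'=45): chars_in_quartet=4 acc=0xF98C6D -> emit F9 8C 6D, reset; bytes_emitted=3
After char 4 ('t'=45): chars_in_quartet=1 acc=0x2D bytes_emitted=3
After char 5 ('H'=7): chars_in_quartet=2 acc=0xB47 bytes_emitted=3
After char 6 ('w'=48): chars_in_quartet=3 acc=0x2D1F0 bytes_emitted=3
After char 7 ('7'=59): chars_in_quartet=4 acc=0xB47C3B -> emit B4 7C 3B, reset; bytes_emitted=6
After char 8 ('G'=6): chars_in_quartet=1 acc=0x6 bytes_emitted=6
After char 9 ('A'=0): chars_in_quartet=2 acc=0x180 bytes_emitted=6
After char 10 ('s'=44): chars_in_quartet=3 acc=0x602C bytes_emitted=6
After char 11 ('/'=63): chars_in_quartet=4 acc=0x180B3F -> emit 18 0B 3F, reset; bytes_emitted=9
After char 12 ('N'=13): chars_in_quartet=1 acc=0xD bytes_emitted=9
After char 13 ('g'=32): chars_in_quartet=2 acc=0x360 bytes_emitted=9
Padding '==': partial quartet acc=0x360 -> emit 36; bytes_emitted=10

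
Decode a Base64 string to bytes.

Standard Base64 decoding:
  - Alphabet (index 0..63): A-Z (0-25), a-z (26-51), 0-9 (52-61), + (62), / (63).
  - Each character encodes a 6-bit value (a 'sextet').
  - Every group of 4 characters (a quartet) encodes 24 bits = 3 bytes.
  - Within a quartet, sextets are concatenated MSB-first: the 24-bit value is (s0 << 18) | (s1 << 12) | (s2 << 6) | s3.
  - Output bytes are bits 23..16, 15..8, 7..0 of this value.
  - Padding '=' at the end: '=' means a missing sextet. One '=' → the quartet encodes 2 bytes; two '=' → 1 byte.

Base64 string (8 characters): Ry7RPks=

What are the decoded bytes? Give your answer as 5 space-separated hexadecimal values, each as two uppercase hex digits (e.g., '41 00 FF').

After char 0 ('R'=17): chars_in_quartet=1 acc=0x11 bytes_emitted=0
After char 1 ('y'=50): chars_in_quartet=2 acc=0x472 bytes_emitted=0
After char 2 ('7'=59): chars_in_quartet=3 acc=0x11CBB bytes_emitted=0
After char 3 ('R'=17): chars_in_quartet=4 acc=0x472ED1 -> emit 47 2E D1, reset; bytes_emitted=3
After char 4 ('P'=15): chars_in_quartet=1 acc=0xF bytes_emitted=3
After char 5 ('k'=36): chars_in_quartet=2 acc=0x3E4 bytes_emitted=3
After char 6 ('s'=44): chars_in_quartet=3 acc=0xF92C bytes_emitted=3
Padding '=': partial quartet acc=0xF92C -> emit 3E 4B; bytes_emitted=5

Answer: 47 2E D1 3E 4B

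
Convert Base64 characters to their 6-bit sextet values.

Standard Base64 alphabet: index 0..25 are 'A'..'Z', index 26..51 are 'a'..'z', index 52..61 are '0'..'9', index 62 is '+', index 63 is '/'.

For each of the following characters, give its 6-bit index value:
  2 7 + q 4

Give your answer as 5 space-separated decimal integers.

Answer: 54 59 62 42 56

Derivation:
'2': 0..9 range, 52 + ord('2') − ord('0') = 54
'7': 0..9 range, 52 + ord('7') − ord('0') = 59
'+': index 62
'q': a..z range, 26 + ord('q') − ord('a') = 42
'4': 0..9 range, 52 + ord('4') − ord('0') = 56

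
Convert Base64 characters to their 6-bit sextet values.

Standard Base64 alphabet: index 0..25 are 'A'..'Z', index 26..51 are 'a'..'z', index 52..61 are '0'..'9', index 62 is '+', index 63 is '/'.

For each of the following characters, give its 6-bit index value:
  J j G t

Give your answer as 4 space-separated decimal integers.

'J': A..Z range, ord('J') − ord('A') = 9
'j': a..z range, 26 + ord('j') − ord('a') = 35
'G': A..Z range, ord('G') − ord('A') = 6
't': a..z range, 26 + ord('t') − ord('a') = 45

Answer: 9 35 6 45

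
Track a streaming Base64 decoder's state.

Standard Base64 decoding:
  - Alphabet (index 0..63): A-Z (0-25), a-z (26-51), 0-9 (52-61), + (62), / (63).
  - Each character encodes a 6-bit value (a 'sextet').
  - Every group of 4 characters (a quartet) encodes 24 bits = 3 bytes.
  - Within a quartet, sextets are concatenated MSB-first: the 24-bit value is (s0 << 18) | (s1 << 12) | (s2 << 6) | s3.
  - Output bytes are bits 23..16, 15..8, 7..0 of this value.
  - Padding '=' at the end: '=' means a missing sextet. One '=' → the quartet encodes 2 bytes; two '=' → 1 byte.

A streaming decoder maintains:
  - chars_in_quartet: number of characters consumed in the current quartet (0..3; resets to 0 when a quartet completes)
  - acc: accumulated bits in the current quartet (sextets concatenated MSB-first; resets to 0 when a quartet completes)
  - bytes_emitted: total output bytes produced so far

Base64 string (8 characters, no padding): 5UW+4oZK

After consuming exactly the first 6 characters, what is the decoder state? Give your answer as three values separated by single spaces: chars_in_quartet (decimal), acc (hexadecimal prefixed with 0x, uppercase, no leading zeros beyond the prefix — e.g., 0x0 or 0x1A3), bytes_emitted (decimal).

After char 0 ('5'=57): chars_in_quartet=1 acc=0x39 bytes_emitted=0
After char 1 ('U'=20): chars_in_quartet=2 acc=0xE54 bytes_emitted=0
After char 2 ('W'=22): chars_in_quartet=3 acc=0x39516 bytes_emitted=0
After char 3 ('+'=62): chars_in_quartet=4 acc=0xE545BE -> emit E5 45 BE, reset; bytes_emitted=3
After char 4 ('4'=56): chars_in_quartet=1 acc=0x38 bytes_emitted=3
After char 5 ('o'=40): chars_in_quartet=2 acc=0xE28 bytes_emitted=3

Answer: 2 0xE28 3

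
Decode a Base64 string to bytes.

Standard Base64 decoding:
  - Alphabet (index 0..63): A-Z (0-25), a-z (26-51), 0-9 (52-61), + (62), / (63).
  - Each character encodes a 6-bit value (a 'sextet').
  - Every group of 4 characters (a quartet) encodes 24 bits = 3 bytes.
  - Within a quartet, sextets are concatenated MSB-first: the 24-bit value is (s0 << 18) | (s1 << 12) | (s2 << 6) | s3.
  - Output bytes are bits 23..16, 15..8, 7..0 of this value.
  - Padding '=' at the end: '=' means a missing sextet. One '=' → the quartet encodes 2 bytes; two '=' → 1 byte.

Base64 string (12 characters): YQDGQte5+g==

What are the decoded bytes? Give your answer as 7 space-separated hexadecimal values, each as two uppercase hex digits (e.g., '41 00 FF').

After char 0 ('Y'=24): chars_in_quartet=1 acc=0x18 bytes_emitted=0
After char 1 ('Q'=16): chars_in_quartet=2 acc=0x610 bytes_emitted=0
After char 2 ('D'=3): chars_in_quartet=3 acc=0x18403 bytes_emitted=0
After char 3 ('G'=6): chars_in_quartet=4 acc=0x6100C6 -> emit 61 00 C6, reset; bytes_emitted=3
After char 4 ('Q'=16): chars_in_quartet=1 acc=0x10 bytes_emitted=3
After char 5 ('t'=45): chars_in_quartet=2 acc=0x42D bytes_emitted=3
After char 6 ('e'=30): chars_in_quartet=3 acc=0x10B5E bytes_emitted=3
After char 7 ('5'=57): chars_in_quartet=4 acc=0x42D7B9 -> emit 42 D7 B9, reset; bytes_emitted=6
After char 8 ('+'=62): chars_in_quartet=1 acc=0x3E bytes_emitted=6
After char 9 ('g'=32): chars_in_quartet=2 acc=0xFA0 bytes_emitted=6
Padding '==': partial quartet acc=0xFA0 -> emit FA; bytes_emitted=7

Answer: 61 00 C6 42 D7 B9 FA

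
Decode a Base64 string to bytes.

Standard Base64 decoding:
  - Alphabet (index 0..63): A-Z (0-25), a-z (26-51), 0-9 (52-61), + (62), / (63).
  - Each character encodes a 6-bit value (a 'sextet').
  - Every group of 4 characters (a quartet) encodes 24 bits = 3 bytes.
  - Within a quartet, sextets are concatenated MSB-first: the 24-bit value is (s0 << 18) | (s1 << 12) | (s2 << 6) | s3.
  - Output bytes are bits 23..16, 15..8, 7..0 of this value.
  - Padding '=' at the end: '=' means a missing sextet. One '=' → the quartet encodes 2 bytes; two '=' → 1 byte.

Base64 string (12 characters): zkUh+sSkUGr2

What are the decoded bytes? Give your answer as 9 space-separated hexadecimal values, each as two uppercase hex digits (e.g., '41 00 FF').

After char 0 ('z'=51): chars_in_quartet=1 acc=0x33 bytes_emitted=0
After char 1 ('k'=36): chars_in_quartet=2 acc=0xCE4 bytes_emitted=0
After char 2 ('U'=20): chars_in_quartet=3 acc=0x33914 bytes_emitted=0
After char 3 ('h'=33): chars_in_quartet=4 acc=0xCE4521 -> emit CE 45 21, reset; bytes_emitted=3
After char 4 ('+'=62): chars_in_quartet=1 acc=0x3E bytes_emitted=3
After char 5 ('s'=44): chars_in_quartet=2 acc=0xFAC bytes_emitted=3
After char 6 ('S'=18): chars_in_quartet=3 acc=0x3EB12 bytes_emitted=3
After char 7 ('k'=36): chars_in_quartet=4 acc=0xFAC4A4 -> emit FA C4 A4, reset; bytes_emitted=6
After char 8 ('U'=20): chars_in_quartet=1 acc=0x14 bytes_emitted=6
After char 9 ('G'=6): chars_in_quartet=2 acc=0x506 bytes_emitted=6
After char 10 ('r'=43): chars_in_quartet=3 acc=0x141AB bytes_emitted=6
After char 11 ('2'=54): chars_in_quartet=4 acc=0x506AF6 -> emit 50 6A F6, reset; bytes_emitted=9

Answer: CE 45 21 FA C4 A4 50 6A F6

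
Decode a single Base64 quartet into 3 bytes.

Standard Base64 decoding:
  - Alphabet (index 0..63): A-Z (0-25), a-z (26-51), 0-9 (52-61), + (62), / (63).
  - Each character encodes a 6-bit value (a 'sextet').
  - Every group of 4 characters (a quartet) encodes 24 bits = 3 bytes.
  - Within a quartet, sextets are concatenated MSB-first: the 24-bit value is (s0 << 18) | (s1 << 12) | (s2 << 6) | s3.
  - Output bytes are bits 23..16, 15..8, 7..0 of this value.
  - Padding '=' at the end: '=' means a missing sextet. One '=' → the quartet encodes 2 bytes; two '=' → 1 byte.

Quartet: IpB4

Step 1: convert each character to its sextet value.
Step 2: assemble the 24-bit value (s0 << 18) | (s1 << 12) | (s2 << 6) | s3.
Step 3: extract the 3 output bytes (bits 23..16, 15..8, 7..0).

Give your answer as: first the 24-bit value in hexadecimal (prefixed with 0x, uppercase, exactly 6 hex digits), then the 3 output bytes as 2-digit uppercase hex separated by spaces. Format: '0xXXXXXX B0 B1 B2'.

Sextets: I=8, p=41, B=1, 4=56
24-bit: (8<<18) | (41<<12) | (1<<6) | 56
      = 0x200000 | 0x029000 | 0x000040 | 0x000038
      = 0x229078
Bytes: (v>>16)&0xFF=22, (v>>8)&0xFF=90, v&0xFF=78

Answer: 0x229078 22 90 78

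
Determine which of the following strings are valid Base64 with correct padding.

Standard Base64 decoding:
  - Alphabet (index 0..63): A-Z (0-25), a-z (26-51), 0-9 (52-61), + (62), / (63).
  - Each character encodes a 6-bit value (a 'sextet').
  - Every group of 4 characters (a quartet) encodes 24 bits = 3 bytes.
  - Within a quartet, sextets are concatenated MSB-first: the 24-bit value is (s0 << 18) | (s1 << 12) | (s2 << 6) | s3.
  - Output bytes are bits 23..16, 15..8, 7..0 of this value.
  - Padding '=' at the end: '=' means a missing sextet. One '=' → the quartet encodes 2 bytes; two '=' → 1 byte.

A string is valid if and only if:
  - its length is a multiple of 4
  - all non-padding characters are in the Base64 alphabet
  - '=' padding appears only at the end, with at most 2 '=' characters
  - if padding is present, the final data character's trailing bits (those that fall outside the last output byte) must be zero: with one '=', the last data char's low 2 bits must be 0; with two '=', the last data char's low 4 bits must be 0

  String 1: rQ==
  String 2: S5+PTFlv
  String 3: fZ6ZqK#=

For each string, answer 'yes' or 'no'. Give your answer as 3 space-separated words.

String 1: 'rQ==' → valid
String 2: 'S5+PTFlv' → valid
String 3: 'fZ6ZqK#=' → invalid (bad char(s): ['#'])

Answer: yes yes no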